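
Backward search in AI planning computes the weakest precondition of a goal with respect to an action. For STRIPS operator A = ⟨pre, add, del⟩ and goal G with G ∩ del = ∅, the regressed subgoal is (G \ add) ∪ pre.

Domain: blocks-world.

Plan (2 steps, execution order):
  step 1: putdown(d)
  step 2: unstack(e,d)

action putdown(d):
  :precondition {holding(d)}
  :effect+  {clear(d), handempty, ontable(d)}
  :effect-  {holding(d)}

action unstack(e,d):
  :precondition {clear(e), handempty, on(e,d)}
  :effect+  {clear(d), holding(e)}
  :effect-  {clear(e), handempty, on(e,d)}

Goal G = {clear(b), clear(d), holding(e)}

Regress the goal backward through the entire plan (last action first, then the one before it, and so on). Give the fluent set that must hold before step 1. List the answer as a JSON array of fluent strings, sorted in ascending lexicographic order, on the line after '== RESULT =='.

Work backward from the goal:
  through step 2 (unstack(e,d)): drop {clear(d), holding(e)}, keep {clear(b)}, require {clear(e), handempty, on(e,d)}
    → {clear(b), clear(e), handempty, on(e,d)}
  through step 1 (putdown(d)): drop {handempty}, keep {clear(b), clear(e), on(e,d)}, require {holding(d)}
    → {clear(b), clear(e), holding(d), on(e,d)}

== RESULT ==
["clear(b)", "clear(e)", "holding(d)", "on(e,d)"]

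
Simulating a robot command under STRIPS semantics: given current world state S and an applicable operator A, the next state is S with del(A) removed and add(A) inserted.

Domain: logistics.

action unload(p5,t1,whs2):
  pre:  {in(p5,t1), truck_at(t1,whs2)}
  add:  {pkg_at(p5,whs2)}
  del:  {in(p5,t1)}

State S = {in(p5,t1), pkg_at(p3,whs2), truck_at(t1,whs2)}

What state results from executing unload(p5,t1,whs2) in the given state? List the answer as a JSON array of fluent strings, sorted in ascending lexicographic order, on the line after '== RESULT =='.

Compute (S \ del) ∪ add:
  pre ⊆ S: {in(p5,t1), truck_at(t1,whs2)} ⊆ S  — applicable
  S \ del = {pkg_at(p3,whs2), truck_at(t1,whs2)}
  ∪ add   = {pkg_at(p3,whs2), pkg_at(p5,whs2), truck_at(t1,whs2)}

== RESULT ==
["pkg_at(p3,whs2)", "pkg_at(p5,whs2)", "truck_at(t1,whs2)"]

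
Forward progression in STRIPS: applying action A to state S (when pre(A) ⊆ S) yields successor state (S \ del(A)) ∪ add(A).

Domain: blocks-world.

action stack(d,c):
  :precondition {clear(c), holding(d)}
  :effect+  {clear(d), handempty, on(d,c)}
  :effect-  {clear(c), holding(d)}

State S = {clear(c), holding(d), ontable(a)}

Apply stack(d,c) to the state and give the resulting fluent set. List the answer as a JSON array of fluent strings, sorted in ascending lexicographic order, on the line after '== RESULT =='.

Progress:
  pre ⊆ S: {clear(c), holding(d)} ⊆ S  — applicable
  S \ del = {ontable(a)}
  ∪ add   = {clear(d), handempty, on(d,c), ontable(a)}

== RESULT ==
["clear(d)", "handempty", "on(d,c)", "ontable(a)"]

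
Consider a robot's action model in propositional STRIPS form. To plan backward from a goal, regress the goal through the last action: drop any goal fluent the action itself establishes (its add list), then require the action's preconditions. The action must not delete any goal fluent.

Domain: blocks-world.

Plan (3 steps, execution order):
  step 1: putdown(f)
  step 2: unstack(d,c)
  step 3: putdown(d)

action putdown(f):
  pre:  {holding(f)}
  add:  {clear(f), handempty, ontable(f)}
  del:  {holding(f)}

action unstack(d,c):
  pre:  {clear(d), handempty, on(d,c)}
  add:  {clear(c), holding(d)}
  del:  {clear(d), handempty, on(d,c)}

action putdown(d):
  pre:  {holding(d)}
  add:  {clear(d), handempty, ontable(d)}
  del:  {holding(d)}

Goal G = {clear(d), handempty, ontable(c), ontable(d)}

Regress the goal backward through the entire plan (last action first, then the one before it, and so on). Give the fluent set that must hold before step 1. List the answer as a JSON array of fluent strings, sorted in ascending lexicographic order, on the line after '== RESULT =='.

Work backward from the goal:
  through step 3 (putdown(d)): drop {clear(d), handempty, ontable(d)}, keep {ontable(c)}, require {holding(d)}
    → {holding(d), ontable(c)}
  through step 2 (unstack(d,c)): drop {holding(d)}, keep {ontable(c)}, require {clear(d), handempty, on(d,c)}
    → {clear(d), handempty, on(d,c), ontable(c)}
  through step 1 (putdown(f)): drop {handempty}, keep {clear(d), on(d,c), ontable(c)}, require {holding(f)}
    → {clear(d), holding(f), on(d,c), ontable(c)}

== RESULT ==
["clear(d)", "holding(f)", "on(d,c)", "ontable(c)"]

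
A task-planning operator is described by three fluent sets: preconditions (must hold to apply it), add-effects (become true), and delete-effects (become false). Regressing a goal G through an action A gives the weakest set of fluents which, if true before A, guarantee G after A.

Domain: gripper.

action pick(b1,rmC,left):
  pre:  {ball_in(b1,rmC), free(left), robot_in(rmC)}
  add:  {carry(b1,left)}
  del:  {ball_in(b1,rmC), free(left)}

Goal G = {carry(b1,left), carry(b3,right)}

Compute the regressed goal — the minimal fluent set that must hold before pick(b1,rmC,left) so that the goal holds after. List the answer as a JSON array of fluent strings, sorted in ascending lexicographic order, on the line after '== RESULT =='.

Regress:
  G ∩ del = {}  (empty — regression defined)
  G \ add = {carry(b1,left), carry(b3,right)} \ {carry(b1,left)} = {carry(b3,right)}
  ∪ pre   = {carry(b3,right)} ∪ {ball_in(b1,rmC), free(left), robot_in(rmC)}
          = {ball_in(b1,rmC), carry(b3,right), free(left), robot_in(rmC)}

== RESULT ==
["ball_in(b1,rmC)", "carry(b3,right)", "free(left)", "robot_in(rmC)"]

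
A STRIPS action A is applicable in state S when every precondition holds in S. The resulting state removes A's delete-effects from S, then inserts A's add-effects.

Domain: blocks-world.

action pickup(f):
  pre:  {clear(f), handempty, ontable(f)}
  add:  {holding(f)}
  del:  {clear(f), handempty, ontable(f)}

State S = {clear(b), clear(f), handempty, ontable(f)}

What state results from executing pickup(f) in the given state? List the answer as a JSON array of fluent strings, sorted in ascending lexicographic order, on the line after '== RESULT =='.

Progress:
  pre ⊆ S: {clear(f), handempty, ontable(f)} ⊆ S  — applicable
  S \ del = {clear(b)}
  ∪ add   = {clear(b), holding(f)}

== RESULT ==
["clear(b)", "holding(f)"]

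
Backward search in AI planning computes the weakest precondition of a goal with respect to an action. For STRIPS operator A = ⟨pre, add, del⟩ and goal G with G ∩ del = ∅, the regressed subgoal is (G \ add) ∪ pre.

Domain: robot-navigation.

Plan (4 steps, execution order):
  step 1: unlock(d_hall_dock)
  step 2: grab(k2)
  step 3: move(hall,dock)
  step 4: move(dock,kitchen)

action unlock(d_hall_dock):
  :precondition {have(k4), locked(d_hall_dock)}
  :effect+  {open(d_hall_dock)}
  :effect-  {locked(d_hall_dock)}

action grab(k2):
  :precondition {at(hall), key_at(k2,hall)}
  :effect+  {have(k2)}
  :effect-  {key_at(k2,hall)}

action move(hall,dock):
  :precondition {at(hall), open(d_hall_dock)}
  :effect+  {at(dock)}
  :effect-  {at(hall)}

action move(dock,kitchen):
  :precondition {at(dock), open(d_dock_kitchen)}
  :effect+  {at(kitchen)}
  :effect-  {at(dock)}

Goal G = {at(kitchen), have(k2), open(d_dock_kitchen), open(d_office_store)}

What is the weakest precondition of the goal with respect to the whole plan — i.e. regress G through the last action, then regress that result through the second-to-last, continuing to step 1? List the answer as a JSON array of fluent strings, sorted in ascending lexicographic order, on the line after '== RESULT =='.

Work backward from the goal:
  through step 4 (move(dock,kitchen)): drop {at(kitchen)}, keep {have(k2), open(d_dock_kitchen), open(d_office_store)}, require {at(dock), open(d_dock_kitchen)}
    → {at(dock), have(k2), open(d_dock_kitchen), open(d_office_store)}
  through step 3 (move(hall,dock)): drop {at(dock)}, keep {have(k2), open(d_dock_kitchen), open(d_office_store)}, require {at(hall), open(d_hall_dock)}
    → {at(hall), have(k2), open(d_dock_kitchen), open(d_hall_dock), open(d_office_store)}
  through step 2 (grab(k2)): drop {have(k2)}, keep {at(hall), open(d_dock_kitchen), open(d_hall_dock), open(d_office_store)}, require {at(hall), key_at(k2,hall)}
    → {at(hall), key_at(k2,hall), open(d_dock_kitchen), open(d_hall_dock), open(d_office_store)}
  through step 1 (unlock(d_hall_dock)): drop {open(d_hall_dock)}, keep {at(hall), key_at(k2,hall), open(d_dock_kitchen), open(d_office_store)}, require {have(k4), locked(d_hall_dock)}
    → {at(hall), have(k4), key_at(k2,hall), locked(d_hall_dock), open(d_dock_kitchen), open(d_office_store)}

== RESULT ==
["at(hall)", "have(k4)", "key_at(k2,hall)", "locked(d_hall_dock)", "open(d_dock_kitchen)", "open(d_office_store)"]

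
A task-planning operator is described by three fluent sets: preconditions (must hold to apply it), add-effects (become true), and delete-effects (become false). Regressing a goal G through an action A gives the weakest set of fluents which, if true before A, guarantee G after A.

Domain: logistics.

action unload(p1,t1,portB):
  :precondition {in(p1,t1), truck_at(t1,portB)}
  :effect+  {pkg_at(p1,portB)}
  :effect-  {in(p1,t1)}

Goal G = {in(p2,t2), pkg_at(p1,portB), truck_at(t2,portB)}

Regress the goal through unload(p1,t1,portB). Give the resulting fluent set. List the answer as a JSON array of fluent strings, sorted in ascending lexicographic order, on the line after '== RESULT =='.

Compute (G \ add) ∪ pre:
  G ∩ del = {}  (empty — regression defined)
  G \ add = {in(p2,t2), pkg_at(p1,portB), truck_at(t2,portB)} \ {pkg_at(p1,portB)} = {in(p2,t2), truck_at(t2,portB)}
  ∪ pre   = {in(p2,t2), truck_at(t2,portB)} ∪ {in(p1,t1), truck_at(t1,portB)}
          = {in(p1,t1), in(p2,t2), truck_at(t1,portB), truck_at(t2,portB)}

== RESULT ==
["in(p1,t1)", "in(p2,t2)", "truck_at(t1,portB)", "truck_at(t2,portB)"]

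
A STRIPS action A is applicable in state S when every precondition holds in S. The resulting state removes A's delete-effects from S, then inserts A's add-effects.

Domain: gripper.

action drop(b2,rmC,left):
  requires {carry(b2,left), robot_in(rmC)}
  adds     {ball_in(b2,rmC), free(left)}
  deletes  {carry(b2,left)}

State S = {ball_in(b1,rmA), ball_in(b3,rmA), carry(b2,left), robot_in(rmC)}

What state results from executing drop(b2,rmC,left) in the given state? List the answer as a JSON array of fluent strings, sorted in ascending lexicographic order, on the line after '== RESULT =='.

Progress:
  pre ⊆ S: {carry(b2,left), robot_in(rmC)} ⊆ S  — applicable
  S \ del = {ball_in(b1,rmA), ball_in(b3,rmA), robot_in(rmC)}
  ∪ add   = {ball_in(b1,rmA), ball_in(b2,rmC), ball_in(b3,rmA), free(left), robot_in(rmC)}

== RESULT ==
["ball_in(b1,rmA)", "ball_in(b2,rmC)", "ball_in(b3,rmA)", "free(left)", "robot_in(rmC)"]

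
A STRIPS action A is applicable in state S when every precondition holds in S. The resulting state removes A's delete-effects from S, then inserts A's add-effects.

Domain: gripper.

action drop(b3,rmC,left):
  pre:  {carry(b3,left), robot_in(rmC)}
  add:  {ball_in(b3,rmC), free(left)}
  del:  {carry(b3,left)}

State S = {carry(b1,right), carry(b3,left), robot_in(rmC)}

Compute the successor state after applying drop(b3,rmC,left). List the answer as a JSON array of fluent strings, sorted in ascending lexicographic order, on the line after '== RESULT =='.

Compute (S \ del) ∪ add:
  pre ⊆ S: {carry(b3,left), robot_in(rmC)} ⊆ S  — applicable
  S \ del = {carry(b1,right), robot_in(rmC)}
  ∪ add   = {ball_in(b3,rmC), carry(b1,right), free(left), robot_in(rmC)}

== RESULT ==
["ball_in(b3,rmC)", "carry(b1,right)", "free(left)", "robot_in(rmC)"]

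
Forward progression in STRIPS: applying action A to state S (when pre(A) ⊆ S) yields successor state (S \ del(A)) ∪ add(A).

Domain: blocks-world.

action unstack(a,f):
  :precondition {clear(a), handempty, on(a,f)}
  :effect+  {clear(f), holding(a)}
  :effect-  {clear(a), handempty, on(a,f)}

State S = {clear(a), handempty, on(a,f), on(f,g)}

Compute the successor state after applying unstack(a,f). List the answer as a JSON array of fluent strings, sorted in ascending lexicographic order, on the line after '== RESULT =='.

Compute (S \ del) ∪ add:
  pre ⊆ S: {clear(a), handempty, on(a,f)} ⊆ S  — applicable
  S \ del = {on(f,g)}
  ∪ add   = {clear(f), holding(a), on(f,g)}

== RESULT ==
["clear(f)", "holding(a)", "on(f,g)"]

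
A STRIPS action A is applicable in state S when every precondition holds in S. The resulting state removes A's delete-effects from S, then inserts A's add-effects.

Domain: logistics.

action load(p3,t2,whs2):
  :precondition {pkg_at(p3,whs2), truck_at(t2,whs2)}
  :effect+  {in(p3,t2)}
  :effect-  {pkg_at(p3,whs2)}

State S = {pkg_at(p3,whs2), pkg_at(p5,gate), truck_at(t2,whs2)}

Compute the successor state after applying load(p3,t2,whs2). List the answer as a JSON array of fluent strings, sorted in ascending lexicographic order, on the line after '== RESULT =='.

Progress:
  pre ⊆ S: {pkg_at(p3,whs2), truck_at(t2,whs2)} ⊆ S  — applicable
  S \ del = {pkg_at(p5,gate), truck_at(t2,whs2)}
  ∪ add   = {in(p3,t2), pkg_at(p5,gate), truck_at(t2,whs2)}

== RESULT ==
["in(p3,t2)", "pkg_at(p5,gate)", "truck_at(t2,whs2)"]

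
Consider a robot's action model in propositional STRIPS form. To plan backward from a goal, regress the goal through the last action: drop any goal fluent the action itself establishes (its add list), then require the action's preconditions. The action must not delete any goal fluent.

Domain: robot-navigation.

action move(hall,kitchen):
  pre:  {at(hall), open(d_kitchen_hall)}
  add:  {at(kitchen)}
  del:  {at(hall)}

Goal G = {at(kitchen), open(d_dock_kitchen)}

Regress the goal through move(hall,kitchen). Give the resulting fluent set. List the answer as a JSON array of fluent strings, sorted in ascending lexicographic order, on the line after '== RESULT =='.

Regress:
  G ∩ del = {}  (empty — regression defined)
  G \ add = {at(kitchen), open(d_dock_kitchen)} \ {at(kitchen)} = {open(d_dock_kitchen)}
  ∪ pre   = {open(d_dock_kitchen)} ∪ {at(hall), open(d_kitchen_hall)}
          = {at(hall), open(d_dock_kitchen), open(d_kitchen_hall)}

== RESULT ==
["at(hall)", "open(d_dock_kitchen)", "open(d_kitchen_hall)"]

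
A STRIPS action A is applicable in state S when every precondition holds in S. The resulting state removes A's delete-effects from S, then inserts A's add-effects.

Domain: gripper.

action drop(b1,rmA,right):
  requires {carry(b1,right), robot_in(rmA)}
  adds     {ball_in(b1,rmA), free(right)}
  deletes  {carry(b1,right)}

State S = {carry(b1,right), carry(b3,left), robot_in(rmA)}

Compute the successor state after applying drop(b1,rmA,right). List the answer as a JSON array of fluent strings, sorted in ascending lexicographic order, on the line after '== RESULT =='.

Progress:
  pre ⊆ S: {carry(b1,right), robot_in(rmA)} ⊆ S  — applicable
  S \ del = {carry(b3,left), robot_in(rmA)}
  ∪ add   = {ball_in(b1,rmA), carry(b3,left), free(right), robot_in(rmA)}

== RESULT ==
["ball_in(b1,rmA)", "carry(b3,left)", "free(right)", "robot_in(rmA)"]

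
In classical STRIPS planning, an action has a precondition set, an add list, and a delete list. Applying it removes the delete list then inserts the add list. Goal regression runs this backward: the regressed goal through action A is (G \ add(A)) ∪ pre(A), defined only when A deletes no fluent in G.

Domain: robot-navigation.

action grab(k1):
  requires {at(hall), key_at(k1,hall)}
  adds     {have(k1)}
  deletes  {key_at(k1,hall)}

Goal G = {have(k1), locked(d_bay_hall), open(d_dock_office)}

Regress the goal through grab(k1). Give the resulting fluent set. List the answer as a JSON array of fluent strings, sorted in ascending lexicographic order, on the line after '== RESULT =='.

Compute (G \ add) ∪ pre:
  G ∩ del = {}  (empty — regression defined)
  G \ add = {have(k1), locked(d_bay_hall), open(d_dock_office)} \ {have(k1)} = {locked(d_bay_hall), open(d_dock_office)}
  ∪ pre   = {locked(d_bay_hall), open(d_dock_office)} ∪ {at(hall), key_at(k1,hall)}
          = {at(hall), key_at(k1,hall), locked(d_bay_hall), open(d_dock_office)}

== RESULT ==
["at(hall)", "key_at(k1,hall)", "locked(d_bay_hall)", "open(d_dock_office)"]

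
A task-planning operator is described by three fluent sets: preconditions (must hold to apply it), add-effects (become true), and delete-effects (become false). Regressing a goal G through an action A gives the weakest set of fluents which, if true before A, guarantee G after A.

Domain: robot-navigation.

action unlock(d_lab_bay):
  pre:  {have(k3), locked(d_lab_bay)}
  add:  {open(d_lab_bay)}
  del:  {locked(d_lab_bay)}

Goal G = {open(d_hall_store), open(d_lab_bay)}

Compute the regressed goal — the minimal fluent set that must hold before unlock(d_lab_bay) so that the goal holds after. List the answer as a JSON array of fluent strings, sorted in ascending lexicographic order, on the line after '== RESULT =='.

Regress:
  G ∩ del = {}  (empty — regression defined)
  G \ add = {open(d_hall_store), open(d_lab_bay)} \ {open(d_lab_bay)} = {open(d_hall_store)}
  ∪ pre   = {open(d_hall_store)} ∪ {have(k3), locked(d_lab_bay)}
          = {have(k3), locked(d_lab_bay), open(d_hall_store)}

== RESULT ==
["have(k3)", "locked(d_lab_bay)", "open(d_hall_store)"]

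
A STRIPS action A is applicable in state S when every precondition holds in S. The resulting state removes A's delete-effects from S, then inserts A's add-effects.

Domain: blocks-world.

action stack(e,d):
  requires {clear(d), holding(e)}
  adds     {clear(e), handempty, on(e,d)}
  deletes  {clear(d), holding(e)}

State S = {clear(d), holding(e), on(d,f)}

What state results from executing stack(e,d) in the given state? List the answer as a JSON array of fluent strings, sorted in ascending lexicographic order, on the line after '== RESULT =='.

Progress:
  pre ⊆ S: {clear(d), holding(e)} ⊆ S  — applicable
  S \ del = {on(d,f)}
  ∪ add   = {clear(e), handempty, on(d,f), on(e,d)}

== RESULT ==
["clear(e)", "handempty", "on(d,f)", "on(e,d)"]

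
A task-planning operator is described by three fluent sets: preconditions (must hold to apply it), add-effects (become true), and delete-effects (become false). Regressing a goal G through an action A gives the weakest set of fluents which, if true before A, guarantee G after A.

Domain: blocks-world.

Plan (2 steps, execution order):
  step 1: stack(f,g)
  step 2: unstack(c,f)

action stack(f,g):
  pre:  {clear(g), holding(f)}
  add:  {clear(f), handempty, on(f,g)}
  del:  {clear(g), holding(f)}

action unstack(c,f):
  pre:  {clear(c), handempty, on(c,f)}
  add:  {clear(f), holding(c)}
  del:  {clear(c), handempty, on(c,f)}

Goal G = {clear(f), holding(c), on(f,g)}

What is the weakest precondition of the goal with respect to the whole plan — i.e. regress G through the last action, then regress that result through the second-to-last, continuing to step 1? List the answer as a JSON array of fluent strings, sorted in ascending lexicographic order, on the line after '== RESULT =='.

Work backward from the goal:
  through step 2 (unstack(c,f)): drop {clear(f), holding(c)}, keep {on(f,g)}, require {clear(c), handempty, on(c,f)}
    → {clear(c), handempty, on(c,f), on(f,g)}
  through step 1 (stack(f,g)): drop {handempty, on(f,g)}, keep {clear(c), on(c,f)}, require {clear(g), holding(f)}
    → {clear(c), clear(g), holding(f), on(c,f)}

== RESULT ==
["clear(c)", "clear(g)", "holding(f)", "on(c,f)"]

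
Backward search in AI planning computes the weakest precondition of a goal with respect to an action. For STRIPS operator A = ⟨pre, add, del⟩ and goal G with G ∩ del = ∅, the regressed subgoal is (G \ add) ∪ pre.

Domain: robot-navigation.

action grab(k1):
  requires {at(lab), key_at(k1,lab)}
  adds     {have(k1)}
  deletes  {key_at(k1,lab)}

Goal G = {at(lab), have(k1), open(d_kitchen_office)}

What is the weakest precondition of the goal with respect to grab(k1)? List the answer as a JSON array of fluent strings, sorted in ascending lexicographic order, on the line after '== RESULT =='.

Regress:
  G ∩ del = {}  (empty — regression defined)
  G \ add = {at(lab), have(k1), open(d_kitchen_office)} \ {have(k1)} = {at(lab), open(d_kitchen_office)}
  ∪ pre   = {at(lab), open(d_kitchen_office)} ∪ {at(lab), key_at(k1,lab)}
          = {at(lab), key_at(k1,lab), open(d_kitchen_office)}

== RESULT ==
["at(lab)", "key_at(k1,lab)", "open(d_kitchen_office)"]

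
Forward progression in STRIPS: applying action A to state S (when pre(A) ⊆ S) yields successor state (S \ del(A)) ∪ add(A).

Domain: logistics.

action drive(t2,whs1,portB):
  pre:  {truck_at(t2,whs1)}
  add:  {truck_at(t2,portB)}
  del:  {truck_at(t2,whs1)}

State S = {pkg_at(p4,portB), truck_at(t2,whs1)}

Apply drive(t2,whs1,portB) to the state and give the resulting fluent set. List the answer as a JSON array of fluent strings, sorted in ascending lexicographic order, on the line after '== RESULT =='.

Progress:
  pre ⊆ S: {truck_at(t2,whs1)} ⊆ S  — applicable
  S \ del = {pkg_at(p4,portB)}
  ∪ add   = {pkg_at(p4,portB), truck_at(t2,portB)}

== RESULT ==
["pkg_at(p4,portB)", "truck_at(t2,portB)"]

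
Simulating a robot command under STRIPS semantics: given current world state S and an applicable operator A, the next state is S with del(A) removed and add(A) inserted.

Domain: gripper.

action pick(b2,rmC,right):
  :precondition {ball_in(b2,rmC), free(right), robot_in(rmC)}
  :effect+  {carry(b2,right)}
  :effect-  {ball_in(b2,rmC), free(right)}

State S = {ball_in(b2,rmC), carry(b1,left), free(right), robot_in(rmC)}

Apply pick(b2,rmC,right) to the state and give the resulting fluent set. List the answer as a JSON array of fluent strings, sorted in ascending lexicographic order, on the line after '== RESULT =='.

Compute (S \ del) ∪ add:
  pre ⊆ S: {ball_in(b2,rmC), free(right), robot_in(rmC)} ⊆ S  — applicable
  S \ del = {carry(b1,left), robot_in(rmC)}
  ∪ add   = {carry(b1,left), carry(b2,right), robot_in(rmC)}

== RESULT ==
["carry(b1,left)", "carry(b2,right)", "robot_in(rmC)"]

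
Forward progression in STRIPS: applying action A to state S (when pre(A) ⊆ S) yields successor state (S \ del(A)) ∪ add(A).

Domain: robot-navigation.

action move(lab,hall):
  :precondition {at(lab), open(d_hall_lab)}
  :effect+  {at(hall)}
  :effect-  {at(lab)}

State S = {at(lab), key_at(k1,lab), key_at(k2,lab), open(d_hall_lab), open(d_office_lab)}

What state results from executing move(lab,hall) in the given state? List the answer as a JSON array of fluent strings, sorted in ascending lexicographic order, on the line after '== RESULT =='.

Compute (S \ del) ∪ add:
  pre ⊆ S: {at(lab), open(d_hall_lab)} ⊆ S  — applicable
  S \ del = {key_at(k1,lab), key_at(k2,lab), open(d_hall_lab), open(d_office_lab)}
  ∪ add   = {at(hall), key_at(k1,lab), key_at(k2,lab), open(d_hall_lab), open(d_office_lab)}

== RESULT ==
["at(hall)", "key_at(k1,lab)", "key_at(k2,lab)", "open(d_hall_lab)", "open(d_office_lab)"]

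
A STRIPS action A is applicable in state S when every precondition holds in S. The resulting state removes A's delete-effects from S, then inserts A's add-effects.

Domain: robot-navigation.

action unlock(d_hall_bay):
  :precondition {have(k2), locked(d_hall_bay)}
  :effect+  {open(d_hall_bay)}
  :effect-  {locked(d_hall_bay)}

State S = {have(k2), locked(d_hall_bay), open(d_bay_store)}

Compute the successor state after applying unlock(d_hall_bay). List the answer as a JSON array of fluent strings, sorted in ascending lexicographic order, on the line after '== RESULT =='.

Compute (S \ del) ∪ add:
  pre ⊆ S: {have(k2), locked(d_hall_bay)} ⊆ S  — applicable
  S \ del = {have(k2), open(d_bay_store)}
  ∪ add   = {have(k2), open(d_bay_store), open(d_hall_bay)}

== RESULT ==
["have(k2)", "open(d_bay_store)", "open(d_hall_bay)"]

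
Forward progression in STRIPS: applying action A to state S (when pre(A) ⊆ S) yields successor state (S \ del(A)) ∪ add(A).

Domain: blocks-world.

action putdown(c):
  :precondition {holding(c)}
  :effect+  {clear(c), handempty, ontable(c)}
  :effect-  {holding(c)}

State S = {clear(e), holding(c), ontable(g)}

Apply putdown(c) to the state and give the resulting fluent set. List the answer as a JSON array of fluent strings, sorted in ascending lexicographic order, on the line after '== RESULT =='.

Progress:
  pre ⊆ S: {holding(c)} ⊆ S  — applicable
  S \ del = {clear(e), ontable(g)}
  ∪ add   = {clear(c), clear(e), handempty, ontable(c), ontable(g)}

== RESULT ==
["clear(c)", "clear(e)", "handempty", "ontable(c)", "ontable(g)"]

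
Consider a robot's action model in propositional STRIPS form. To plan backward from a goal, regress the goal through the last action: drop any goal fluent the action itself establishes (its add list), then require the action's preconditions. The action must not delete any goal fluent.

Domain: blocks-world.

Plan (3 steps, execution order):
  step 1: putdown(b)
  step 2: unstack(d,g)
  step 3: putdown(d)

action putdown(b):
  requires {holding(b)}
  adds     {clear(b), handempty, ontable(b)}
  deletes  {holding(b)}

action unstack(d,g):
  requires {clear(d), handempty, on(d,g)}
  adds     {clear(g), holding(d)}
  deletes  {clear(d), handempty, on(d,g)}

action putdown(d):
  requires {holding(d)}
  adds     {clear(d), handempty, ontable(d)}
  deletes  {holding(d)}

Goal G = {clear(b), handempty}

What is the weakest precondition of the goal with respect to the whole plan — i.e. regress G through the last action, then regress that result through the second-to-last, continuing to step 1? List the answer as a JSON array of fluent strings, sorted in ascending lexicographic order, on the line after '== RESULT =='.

Work backward from the goal:
  through step 3 (putdown(d)): drop {handempty}, keep {clear(b)}, require {holding(d)}
    → {clear(b), holding(d)}
  through step 2 (unstack(d,g)): drop {holding(d)}, keep {clear(b)}, require {clear(d), handempty, on(d,g)}
    → {clear(b), clear(d), handempty, on(d,g)}
  through step 1 (putdown(b)): drop {clear(b), handempty}, keep {clear(d), on(d,g)}, require {holding(b)}
    → {clear(d), holding(b), on(d,g)}

== RESULT ==
["clear(d)", "holding(b)", "on(d,g)"]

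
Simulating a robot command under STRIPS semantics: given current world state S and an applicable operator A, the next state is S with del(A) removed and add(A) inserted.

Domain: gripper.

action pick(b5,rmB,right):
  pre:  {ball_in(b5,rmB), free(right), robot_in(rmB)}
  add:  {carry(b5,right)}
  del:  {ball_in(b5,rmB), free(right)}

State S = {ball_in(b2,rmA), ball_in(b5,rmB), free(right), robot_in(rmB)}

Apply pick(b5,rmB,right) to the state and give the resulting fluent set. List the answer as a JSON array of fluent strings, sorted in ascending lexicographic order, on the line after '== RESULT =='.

Progress:
  pre ⊆ S: {ball_in(b5,rmB), free(right), robot_in(rmB)} ⊆ S  — applicable
  S \ del = {ball_in(b2,rmA), robot_in(rmB)}
  ∪ add   = {ball_in(b2,rmA), carry(b5,right), robot_in(rmB)}

== RESULT ==
["ball_in(b2,rmA)", "carry(b5,right)", "robot_in(rmB)"]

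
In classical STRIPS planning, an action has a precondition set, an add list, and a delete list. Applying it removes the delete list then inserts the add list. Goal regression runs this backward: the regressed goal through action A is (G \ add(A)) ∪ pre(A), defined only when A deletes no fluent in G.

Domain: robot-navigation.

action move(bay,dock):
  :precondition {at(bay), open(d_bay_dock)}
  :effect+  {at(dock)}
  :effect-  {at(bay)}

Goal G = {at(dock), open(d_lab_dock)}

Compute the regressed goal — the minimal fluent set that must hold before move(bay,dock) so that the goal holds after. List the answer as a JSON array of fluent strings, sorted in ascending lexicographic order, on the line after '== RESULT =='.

Compute (G \ add) ∪ pre:
  G ∩ del = {}  (empty — regression defined)
  G \ add = {at(dock), open(d_lab_dock)} \ {at(dock)} = {open(d_lab_dock)}
  ∪ pre   = {open(d_lab_dock)} ∪ {at(bay), open(d_bay_dock)}
          = {at(bay), open(d_bay_dock), open(d_lab_dock)}

== RESULT ==
["at(bay)", "open(d_bay_dock)", "open(d_lab_dock)"]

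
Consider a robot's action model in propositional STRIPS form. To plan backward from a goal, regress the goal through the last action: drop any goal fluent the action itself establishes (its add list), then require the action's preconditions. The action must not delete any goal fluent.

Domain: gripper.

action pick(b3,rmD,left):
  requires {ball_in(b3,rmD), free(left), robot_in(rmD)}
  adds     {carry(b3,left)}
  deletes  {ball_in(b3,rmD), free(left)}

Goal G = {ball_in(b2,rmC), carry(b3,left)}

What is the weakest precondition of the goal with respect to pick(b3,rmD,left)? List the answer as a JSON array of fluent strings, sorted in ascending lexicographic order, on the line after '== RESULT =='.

Regress:
  G ∩ del = {}  (empty — regression defined)
  G \ add = {ball_in(b2,rmC), carry(b3,left)} \ {carry(b3,left)} = {ball_in(b2,rmC)}
  ∪ pre   = {ball_in(b2,rmC)} ∪ {ball_in(b3,rmD), free(left), robot_in(rmD)}
          = {ball_in(b2,rmC), ball_in(b3,rmD), free(left), robot_in(rmD)}

== RESULT ==
["ball_in(b2,rmC)", "ball_in(b3,rmD)", "free(left)", "robot_in(rmD)"]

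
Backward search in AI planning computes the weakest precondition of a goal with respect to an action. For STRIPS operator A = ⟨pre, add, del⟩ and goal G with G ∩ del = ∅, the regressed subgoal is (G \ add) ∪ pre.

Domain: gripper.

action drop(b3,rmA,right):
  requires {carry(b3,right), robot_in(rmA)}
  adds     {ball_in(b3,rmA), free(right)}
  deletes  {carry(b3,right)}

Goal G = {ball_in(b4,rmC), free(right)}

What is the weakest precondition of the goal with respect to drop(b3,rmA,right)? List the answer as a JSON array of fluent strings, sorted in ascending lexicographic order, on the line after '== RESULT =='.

Regress:
  G ∩ del = {}  (empty — regression defined)
  G \ add = {ball_in(b4,rmC), free(right)} \ {ball_in(b3,rmA), free(right)} = {ball_in(b4,rmC)}
  ∪ pre   = {ball_in(b4,rmC)} ∪ {carry(b3,right), robot_in(rmA)}
          = {ball_in(b4,rmC), carry(b3,right), robot_in(rmA)}

== RESULT ==
["ball_in(b4,rmC)", "carry(b3,right)", "robot_in(rmA)"]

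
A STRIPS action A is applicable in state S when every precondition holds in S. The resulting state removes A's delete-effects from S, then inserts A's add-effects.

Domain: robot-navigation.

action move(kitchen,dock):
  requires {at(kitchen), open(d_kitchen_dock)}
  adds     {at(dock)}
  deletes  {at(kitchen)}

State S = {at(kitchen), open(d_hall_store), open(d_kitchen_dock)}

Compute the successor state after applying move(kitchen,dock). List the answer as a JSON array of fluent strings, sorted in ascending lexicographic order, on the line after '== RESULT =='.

Compute (S \ del) ∪ add:
  pre ⊆ S: {at(kitchen), open(d_kitchen_dock)} ⊆ S  — applicable
  S \ del = {open(d_hall_store), open(d_kitchen_dock)}
  ∪ add   = {at(dock), open(d_hall_store), open(d_kitchen_dock)}

== RESULT ==
["at(dock)", "open(d_hall_store)", "open(d_kitchen_dock)"]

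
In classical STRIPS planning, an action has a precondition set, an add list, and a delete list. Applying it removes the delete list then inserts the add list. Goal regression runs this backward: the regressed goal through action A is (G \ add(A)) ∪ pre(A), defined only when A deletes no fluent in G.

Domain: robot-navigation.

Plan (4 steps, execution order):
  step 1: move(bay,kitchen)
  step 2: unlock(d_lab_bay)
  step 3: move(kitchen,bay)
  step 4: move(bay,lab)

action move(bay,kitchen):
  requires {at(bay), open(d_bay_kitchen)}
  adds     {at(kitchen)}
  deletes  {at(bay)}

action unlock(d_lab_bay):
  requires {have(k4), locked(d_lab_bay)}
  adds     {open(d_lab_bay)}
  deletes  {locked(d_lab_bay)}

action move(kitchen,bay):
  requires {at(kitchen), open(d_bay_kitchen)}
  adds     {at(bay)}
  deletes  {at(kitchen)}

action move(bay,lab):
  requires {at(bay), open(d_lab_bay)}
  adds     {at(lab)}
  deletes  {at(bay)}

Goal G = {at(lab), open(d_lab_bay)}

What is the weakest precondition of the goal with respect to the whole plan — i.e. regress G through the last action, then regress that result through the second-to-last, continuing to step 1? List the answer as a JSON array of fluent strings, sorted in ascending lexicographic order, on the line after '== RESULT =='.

Regress step by step:
  through step 4 (move(bay,lab)): drop {at(lab)}, keep {open(d_lab_bay)}, require {at(bay), open(d_lab_bay)}
    → {at(bay), open(d_lab_bay)}
  through step 3 (move(kitchen,bay)): drop {at(bay)}, keep {open(d_lab_bay)}, require {at(kitchen), open(d_bay_kitchen)}
    → {at(kitchen), open(d_bay_kitchen), open(d_lab_bay)}
  through step 2 (unlock(d_lab_bay)): drop {open(d_lab_bay)}, keep {at(kitchen), open(d_bay_kitchen)}, require {have(k4), locked(d_lab_bay)}
    → {at(kitchen), have(k4), locked(d_lab_bay), open(d_bay_kitchen)}
  through step 1 (move(bay,kitchen)): drop {at(kitchen)}, keep {have(k4), locked(d_lab_bay), open(d_bay_kitchen)}, require {at(bay), open(d_bay_kitchen)}
    → {at(bay), have(k4), locked(d_lab_bay), open(d_bay_kitchen)}

== RESULT ==
["at(bay)", "have(k4)", "locked(d_lab_bay)", "open(d_bay_kitchen)"]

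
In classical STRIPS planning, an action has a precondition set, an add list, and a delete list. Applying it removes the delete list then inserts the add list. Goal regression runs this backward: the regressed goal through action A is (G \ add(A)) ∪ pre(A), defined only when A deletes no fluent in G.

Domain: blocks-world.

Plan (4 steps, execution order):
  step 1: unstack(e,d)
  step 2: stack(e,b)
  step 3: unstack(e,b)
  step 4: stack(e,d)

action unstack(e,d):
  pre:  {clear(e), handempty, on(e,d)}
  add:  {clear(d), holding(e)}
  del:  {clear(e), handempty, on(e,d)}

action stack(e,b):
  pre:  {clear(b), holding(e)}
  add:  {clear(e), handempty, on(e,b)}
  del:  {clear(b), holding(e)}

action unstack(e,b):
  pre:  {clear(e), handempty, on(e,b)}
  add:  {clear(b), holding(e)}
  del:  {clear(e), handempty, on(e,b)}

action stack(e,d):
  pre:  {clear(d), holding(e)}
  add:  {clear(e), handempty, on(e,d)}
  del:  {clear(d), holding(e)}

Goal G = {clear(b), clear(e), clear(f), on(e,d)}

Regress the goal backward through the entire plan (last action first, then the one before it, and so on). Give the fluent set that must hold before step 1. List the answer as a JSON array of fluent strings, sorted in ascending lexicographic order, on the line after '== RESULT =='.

Work backward from the goal:
  through step 4 (stack(e,d)): drop {clear(e), on(e,d)}, keep {clear(b), clear(f)}, require {clear(d), holding(e)}
    → {clear(b), clear(d), clear(f), holding(e)}
  through step 3 (unstack(e,b)): drop {clear(b), holding(e)}, keep {clear(d), clear(f)}, require {clear(e), handempty, on(e,b)}
    → {clear(d), clear(e), clear(f), handempty, on(e,b)}
  through step 2 (stack(e,b)): drop {clear(e), handempty, on(e,b)}, keep {clear(d), clear(f)}, require {clear(b), holding(e)}
    → {clear(b), clear(d), clear(f), holding(e)}
  through step 1 (unstack(e,d)): drop {clear(d), holding(e)}, keep {clear(b), clear(f)}, require {clear(e), handempty, on(e,d)}
    → {clear(b), clear(e), clear(f), handempty, on(e,d)}

== RESULT ==
["clear(b)", "clear(e)", "clear(f)", "handempty", "on(e,d)"]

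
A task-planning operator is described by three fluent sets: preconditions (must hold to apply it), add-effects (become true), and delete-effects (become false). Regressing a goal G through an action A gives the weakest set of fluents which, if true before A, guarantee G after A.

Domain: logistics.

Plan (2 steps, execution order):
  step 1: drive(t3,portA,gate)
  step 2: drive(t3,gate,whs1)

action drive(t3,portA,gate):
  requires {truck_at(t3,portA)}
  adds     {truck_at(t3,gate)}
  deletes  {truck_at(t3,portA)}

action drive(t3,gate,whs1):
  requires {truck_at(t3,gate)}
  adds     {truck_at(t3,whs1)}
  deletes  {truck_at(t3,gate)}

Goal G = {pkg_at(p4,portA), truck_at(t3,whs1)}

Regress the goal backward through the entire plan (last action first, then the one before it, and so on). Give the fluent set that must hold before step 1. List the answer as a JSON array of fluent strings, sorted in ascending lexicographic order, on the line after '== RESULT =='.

Work backward from the goal:
  through step 2 (drive(t3,gate,whs1)): drop {truck_at(t3,whs1)}, keep {pkg_at(p4,portA)}, require {truck_at(t3,gate)}
    → {pkg_at(p4,portA), truck_at(t3,gate)}
  through step 1 (drive(t3,portA,gate)): drop {truck_at(t3,gate)}, keep {pkg_at(p4,portA)}, require {truck_at(t3,portA)}
    → {pkg_at(p4,portA), truck_at(t3,portA)}

== RESULT ==
["pkg_at(p4,portA)", "truck_at(t3,portA)"]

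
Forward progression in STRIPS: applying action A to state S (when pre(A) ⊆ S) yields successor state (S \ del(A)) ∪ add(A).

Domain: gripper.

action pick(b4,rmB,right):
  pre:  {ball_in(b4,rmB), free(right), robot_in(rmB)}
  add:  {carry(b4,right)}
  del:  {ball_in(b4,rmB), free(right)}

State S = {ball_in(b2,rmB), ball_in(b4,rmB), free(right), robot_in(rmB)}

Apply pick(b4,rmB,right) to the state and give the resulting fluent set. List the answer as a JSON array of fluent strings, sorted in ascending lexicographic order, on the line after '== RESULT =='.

Compute (S \ del) ∪ add:
  pre ⊆ S: {ball_in(b4,rmB), free(right), robot_in(rmB)} ⊆ S  — applicable
  S \ del = {ball_in(b2,rmB), robot_in(rmB)}
  ∪ add   = {ball_in(b2,rmB), carry(b4,right), robot_in(rmB)}

== RESULT ==
["ball_in(b2,rmB)", "carry(b4,right)", "robot_in(rmB)"]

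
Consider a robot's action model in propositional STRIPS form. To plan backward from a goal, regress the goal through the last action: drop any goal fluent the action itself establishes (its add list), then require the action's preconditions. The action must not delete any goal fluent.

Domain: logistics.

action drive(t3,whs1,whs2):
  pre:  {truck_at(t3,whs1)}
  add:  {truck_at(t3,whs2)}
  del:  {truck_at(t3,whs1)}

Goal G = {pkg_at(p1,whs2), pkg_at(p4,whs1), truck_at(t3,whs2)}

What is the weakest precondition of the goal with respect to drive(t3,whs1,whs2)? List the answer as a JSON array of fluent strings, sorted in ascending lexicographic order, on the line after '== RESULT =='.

Regress:
  G ∩ del = {}  (empty — regression defined)
  G \ add = {pkg_at(p1,whs2), pkg_at(p4,whs1), truck_at(t3,whs2)} \ {truck_at(t3,whs2)} = {pkg_at(p1,whs2), pkg_at(p4,whs1)}
  ∪ pre   = {pkg_at(p1,whs2), pkg_at(p4,whs1)} ∪ {truck_at(t3,whs1)}
          = {pkg_at(p1,whs2), pkg_at(p4,whs1), truck_at(t3,whs1)}

== RESULT ==
["pkg_at(p1,whs2)", "pkg_at(p4,whs1)", "truck_at(t3,whs1)"]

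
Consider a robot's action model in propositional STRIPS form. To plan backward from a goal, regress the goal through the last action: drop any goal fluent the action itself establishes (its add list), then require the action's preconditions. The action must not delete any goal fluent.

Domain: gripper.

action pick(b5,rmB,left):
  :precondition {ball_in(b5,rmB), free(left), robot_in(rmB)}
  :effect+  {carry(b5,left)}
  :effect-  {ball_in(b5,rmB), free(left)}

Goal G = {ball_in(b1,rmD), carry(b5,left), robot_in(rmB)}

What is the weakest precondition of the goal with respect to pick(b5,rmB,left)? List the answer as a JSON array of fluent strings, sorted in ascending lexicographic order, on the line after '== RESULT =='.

Compute (G \ add) ∪ pre:
  G ∩ del = {}  (empty — regression defined)
  G \ add = {ball_in(b1,rmD), carry(b5,left), robot_in(rmB)} \ {carry(b5,left)} = {ball_in(b1,rmD), robot_in(rmB)}
  ∪ pre   = {ball_in(b1,rmD), robot_in(rmB)} ∪ {ball_in(b5,rmB), free(left), robot_in(rmB)}
          = {ball_in(b1,rmD), ball_in(b5,rmB), free(left), robot_in(rmB)}

== RESULT ==
["ball_in(b1,rmD)", "ball_in(b5,rmB)", "free(left)", "robot_in(rmB)"]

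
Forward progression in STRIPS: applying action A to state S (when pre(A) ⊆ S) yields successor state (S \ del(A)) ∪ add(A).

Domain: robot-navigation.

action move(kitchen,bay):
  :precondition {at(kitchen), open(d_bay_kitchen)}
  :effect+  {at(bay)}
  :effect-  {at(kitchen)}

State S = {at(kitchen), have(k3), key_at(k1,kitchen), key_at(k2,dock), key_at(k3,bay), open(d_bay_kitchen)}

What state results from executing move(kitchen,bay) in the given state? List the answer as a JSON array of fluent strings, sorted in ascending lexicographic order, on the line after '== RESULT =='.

Progress:
  pre ⊆ S: {at(kitchen), open(d_bay_kitchen)} ⊆ S  — applicable
  S \ del = {have(k3), key_at(k1,kitchen), key_at(k2,dock), key_at(k3,bay), open(d_bay_kitchen)}
  ∪ add   = {at(bay), have(k3), key_at(k1,kitchen), key_at(k2,dock), key_at(k3,bay), open(d_bay_kitchen)}

== RESULT ==
["at(bay)", "have(k3)", "key_at(k1,kitchen)", "key_at(k2,dock)", "key_at(k3,bay)", "open(d_bay_kitchen)"]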